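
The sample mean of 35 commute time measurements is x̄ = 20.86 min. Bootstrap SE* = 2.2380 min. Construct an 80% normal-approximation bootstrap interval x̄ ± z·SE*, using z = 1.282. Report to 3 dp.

(17.991, 23.729)

Margin = 1.282 × 2.2380 = 2.8691
Interval: 20.86 ± 2.8691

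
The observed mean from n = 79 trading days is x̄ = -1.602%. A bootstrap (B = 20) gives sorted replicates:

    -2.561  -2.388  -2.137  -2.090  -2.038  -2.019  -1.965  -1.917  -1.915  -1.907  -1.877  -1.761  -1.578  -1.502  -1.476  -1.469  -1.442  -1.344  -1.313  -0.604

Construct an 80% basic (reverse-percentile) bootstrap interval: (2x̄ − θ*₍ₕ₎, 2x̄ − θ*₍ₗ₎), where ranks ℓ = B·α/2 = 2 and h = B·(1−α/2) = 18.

(-1.860, -0.816)

Percentile endpoints at ranks 2 and 18: θ*₍2₎ = -2.388, θ*₍18₎ = -1.344.
Basic interval reflects these around x̄:
  lower = 2 × -1.602 − -1.344 = -1.860
  upper = 2 × -1.602 − -2.388 = -0.816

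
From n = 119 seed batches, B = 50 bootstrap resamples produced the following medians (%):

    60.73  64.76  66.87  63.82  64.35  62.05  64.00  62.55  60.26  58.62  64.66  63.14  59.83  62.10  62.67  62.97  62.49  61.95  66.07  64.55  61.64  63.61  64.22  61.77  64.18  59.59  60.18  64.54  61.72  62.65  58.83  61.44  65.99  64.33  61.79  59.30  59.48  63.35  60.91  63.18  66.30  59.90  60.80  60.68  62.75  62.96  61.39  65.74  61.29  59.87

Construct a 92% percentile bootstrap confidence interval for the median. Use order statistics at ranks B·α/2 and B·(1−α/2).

Sorted replicates: 58.62, 58.83, 59.30, 59.48, 59.59, 59.83, 59.87, 59.90, 60.18, 60.26, 60.68, 60.73, 60.80, 60.91, 61.29, 61.39, 61.44, 61.64, 61.72, 61.77, 61.79, 61.95, 62.05, 62.10, 62.49, 62.55, 62.65, 62.67, 62.75, 62.96, 62.97, 63.14, 63.18, 63.35, 63.61, 63.82, 64.00, 64.18, 64.22, 64.33, 64.35, 64.54, 64.55, 64.66, 64.76, 65.74, 65.99, 66.07, 66.30, 66.87
α = 0.08; lower rank = 50 × 0.040 = 2; upper rank = 50 × 0.960 = 48.
The 2nd smallest replicate is 58.83; the 48th is 66.07.

(58.83, 66.07)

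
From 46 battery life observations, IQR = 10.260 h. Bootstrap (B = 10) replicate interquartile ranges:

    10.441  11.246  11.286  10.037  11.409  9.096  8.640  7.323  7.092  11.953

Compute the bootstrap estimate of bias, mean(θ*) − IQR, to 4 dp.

mean(θ*) = (10.441 + 11.246 + 11.286 + 10.037 + 11.409 + 9.096 + 8.640 + 7.323 + 7.092 + 11.953) / 10 = 9.85230
bias = 9.85230 − 10.260

bias = −0.4077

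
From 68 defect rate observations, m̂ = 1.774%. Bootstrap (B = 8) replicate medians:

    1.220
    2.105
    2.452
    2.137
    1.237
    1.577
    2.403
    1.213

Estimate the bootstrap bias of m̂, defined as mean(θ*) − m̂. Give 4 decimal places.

mean(θ*) = (1.220 + 2.105 + 2.452 + 2.137 + 1.237 + 1.577 + 2.403 + 1.213) / 8 = 1.79300
bias = 1.79300 − 1.774

bias = +0.0190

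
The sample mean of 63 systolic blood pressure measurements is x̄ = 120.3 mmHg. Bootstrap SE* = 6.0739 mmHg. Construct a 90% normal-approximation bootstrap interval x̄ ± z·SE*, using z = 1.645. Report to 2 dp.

(110.31, 130.29)

Margin = 1.645 × 6.0739 = 9.992
Interval: 120.3 ± 9.992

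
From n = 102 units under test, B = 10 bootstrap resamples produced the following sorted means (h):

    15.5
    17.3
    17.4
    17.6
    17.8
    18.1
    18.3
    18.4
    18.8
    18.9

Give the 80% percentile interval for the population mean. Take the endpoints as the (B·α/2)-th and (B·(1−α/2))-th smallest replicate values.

(15.5, 18.8)

α = 0.20; lower rank = 10 × 0.100 = 1; upper rank = 10 × 0.900 = 9.
The 1st smallest replicate is 15.5; the 9th is 18.8.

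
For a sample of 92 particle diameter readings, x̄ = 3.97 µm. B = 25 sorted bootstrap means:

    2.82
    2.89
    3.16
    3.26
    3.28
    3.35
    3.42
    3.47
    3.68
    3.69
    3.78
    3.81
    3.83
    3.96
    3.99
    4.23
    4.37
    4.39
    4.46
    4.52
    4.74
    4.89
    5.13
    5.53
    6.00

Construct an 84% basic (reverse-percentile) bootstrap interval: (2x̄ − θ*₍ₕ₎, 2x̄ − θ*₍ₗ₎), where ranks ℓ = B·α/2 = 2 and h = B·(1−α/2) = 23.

Percentile endpoints at ranks 2 and 23: θ*₍2₎ = 2.89, θ*₍23₎ = 5.13.
Basic interval reflects these around x̄:
  lower = 2 × 3.97 − 5.13 = 2.81
  upper = 2 × 3.97 − 2.89 = 5.05

(2.81, 5.05)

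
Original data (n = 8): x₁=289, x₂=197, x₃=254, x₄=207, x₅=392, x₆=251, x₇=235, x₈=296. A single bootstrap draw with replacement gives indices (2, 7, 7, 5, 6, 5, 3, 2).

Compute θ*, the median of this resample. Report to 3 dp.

Resample values: 197, 235, 235, 392, 251, 392, 254, 197.
Sorted: 197, 197, 235, 235, 251, 254, 392, 392
Median = average of the two middle values = 243.000

θ* = 243.000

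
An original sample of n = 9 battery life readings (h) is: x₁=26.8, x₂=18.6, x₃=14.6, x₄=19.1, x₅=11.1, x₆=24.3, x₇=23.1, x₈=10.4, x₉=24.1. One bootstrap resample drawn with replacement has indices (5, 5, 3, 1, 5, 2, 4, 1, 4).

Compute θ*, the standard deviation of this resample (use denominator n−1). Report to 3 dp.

θ* = 6.230

Resample values: 11.1, 11.1, 14.6, 26.8, 11.1, 18.6, 19.1, 26.8, 19.1.
Mean = 17.5889; sum of squared deviations = 310.5289
s² = 310.5289 / 8 = 38.8161
s = √38.8161 = 6.230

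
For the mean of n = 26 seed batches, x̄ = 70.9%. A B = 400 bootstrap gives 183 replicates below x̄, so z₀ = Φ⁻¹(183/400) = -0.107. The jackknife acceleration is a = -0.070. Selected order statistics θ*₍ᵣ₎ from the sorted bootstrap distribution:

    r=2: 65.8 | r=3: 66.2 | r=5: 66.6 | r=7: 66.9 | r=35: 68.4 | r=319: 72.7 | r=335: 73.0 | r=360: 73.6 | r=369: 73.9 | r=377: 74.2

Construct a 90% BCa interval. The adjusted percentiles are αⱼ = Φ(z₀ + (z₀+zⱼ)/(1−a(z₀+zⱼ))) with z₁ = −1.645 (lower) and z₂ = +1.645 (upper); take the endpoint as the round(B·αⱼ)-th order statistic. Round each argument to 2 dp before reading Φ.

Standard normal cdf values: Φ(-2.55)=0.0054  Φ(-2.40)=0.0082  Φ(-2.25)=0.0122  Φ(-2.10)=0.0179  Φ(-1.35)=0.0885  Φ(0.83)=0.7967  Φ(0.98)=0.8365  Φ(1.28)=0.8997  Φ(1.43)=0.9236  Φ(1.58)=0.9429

(66.9, 73.6)

Lower: z₀ + z₁ = -0.107 + (-1.645) = -1.752; 1 − a(z₀+z₁) = 1 − (-0.070)(-1.752) = 0.8774; argument = -0.107 + (-1.752)/0.8774 = -2.1039 → -2.10.
α₁ = Φ(-2.10) = 0.0179; rank = round(400 × 0.0179) = 7; θ*₍7₎ = 66.9.
Upper: z₀ + z₂ = 1.538; 1 − a(z₀+z₂) = 1.1077; argument = 1.2815 → 1.28; α₂ = 0.8997; rank = 360; θ*₍360₎ = 73.6.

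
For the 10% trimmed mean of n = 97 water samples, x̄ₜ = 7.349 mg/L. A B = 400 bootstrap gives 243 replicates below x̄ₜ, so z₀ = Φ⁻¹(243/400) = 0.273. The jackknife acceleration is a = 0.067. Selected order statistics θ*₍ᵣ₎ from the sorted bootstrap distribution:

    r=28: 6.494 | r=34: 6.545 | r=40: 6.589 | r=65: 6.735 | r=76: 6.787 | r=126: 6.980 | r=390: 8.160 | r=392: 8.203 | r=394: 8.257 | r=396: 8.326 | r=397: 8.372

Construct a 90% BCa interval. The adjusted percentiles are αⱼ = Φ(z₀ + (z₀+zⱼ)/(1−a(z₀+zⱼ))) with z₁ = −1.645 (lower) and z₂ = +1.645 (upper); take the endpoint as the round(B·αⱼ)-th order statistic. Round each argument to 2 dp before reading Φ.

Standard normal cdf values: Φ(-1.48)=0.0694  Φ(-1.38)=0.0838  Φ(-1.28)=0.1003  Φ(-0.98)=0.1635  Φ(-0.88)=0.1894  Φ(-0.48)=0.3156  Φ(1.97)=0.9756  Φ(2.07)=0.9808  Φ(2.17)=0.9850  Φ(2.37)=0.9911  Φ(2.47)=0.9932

Lower: z₀ + z₁ = 0.273 + (-1.645) = -1.372; 1 − a(z₀+z₁) = 1 − (0.067)(-1.372) = 1.0919; argument = 0.273 + (-1.372)/1.0919 = -0.9835 → -0.98.
α₁ = Φ(-0.98) = 0.1635; rank = round(400 × 0.1635) = 65; θ*₍65₎ = 6.735.
Upper: z₀ + z₂ = 1.918; 1 − a(z₀+z₂) = 0.8715; argument = 2.4738 → 2.47; α₂ = 0.9932; rank = 397; θ*₍397₎ = 8.372.

(6.735, 8.372)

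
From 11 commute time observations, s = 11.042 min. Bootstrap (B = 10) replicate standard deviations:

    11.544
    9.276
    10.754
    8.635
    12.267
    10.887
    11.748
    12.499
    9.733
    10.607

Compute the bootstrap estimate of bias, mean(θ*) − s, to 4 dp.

bias = −0.2470

mean(θ*) = (11.544 + 9.276 + 10.754 + 8.635 + 12.267 + 10.887 + 11.748 + 12.499 + 9.733 + 10.607) / 10 = 10.79500
bias = 10.79500 − 11.042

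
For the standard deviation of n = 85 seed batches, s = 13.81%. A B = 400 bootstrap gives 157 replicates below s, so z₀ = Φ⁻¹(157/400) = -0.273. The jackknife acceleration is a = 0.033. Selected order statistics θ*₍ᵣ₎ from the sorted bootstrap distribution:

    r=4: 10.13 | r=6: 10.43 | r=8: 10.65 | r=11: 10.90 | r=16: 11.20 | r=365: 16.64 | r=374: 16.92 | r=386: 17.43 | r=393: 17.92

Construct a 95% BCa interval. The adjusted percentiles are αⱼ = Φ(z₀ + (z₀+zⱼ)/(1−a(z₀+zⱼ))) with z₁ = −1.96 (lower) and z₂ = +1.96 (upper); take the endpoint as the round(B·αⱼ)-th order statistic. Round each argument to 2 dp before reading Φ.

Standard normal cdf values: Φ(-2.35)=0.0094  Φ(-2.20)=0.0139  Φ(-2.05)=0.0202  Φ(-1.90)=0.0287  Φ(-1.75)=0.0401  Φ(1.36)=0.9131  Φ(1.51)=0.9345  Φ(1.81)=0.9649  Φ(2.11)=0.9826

(10.13, 16.92)

Lower: z₀ + z₁ = -0.273 + (-1.960) = -2.233; 1 − a(z₀+z₁) = 1 − (0.033)(-2.233) = 1.0737; argument = -0.273 + (-2.233)/1.0737 = -2.3527 → -2.35.
α₁ = Φ(-2.35) = 0.0094; rank = round(400 × 0.0094) = 4; θ*₍4₎ = 10.13.
Upper: z₀ + z₂ = 1.687; 1 − a(z₀+z₂) = 0.9443; argument = 1.5135 → 1.51; α₂ = 0.9345; rank = 374; θ*₍374₎ = 16.92.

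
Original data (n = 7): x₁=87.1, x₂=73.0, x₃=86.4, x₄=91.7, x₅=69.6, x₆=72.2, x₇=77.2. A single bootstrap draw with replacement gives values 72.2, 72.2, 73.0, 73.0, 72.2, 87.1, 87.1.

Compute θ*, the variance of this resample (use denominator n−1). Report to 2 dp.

Mean = 76.6857; sum of squared deviations = 304.4486
s² = 304.4486 / 6 = 50.7414

θ* = 50.74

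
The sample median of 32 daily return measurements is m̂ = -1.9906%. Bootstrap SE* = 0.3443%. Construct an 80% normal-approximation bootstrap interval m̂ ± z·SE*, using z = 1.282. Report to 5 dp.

(-2.43199, -1.54921)

Margin = 1.282 × 0.3443 = 0.441393
Interval: -1.9906 ± 0.441393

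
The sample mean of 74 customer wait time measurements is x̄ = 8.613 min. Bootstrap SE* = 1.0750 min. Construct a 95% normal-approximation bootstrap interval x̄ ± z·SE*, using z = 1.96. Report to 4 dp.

Margin = 1.96 × 1.0750 = 2.10700
Interval: 8.613 ± 2.10700

(6.5060, 10.7200)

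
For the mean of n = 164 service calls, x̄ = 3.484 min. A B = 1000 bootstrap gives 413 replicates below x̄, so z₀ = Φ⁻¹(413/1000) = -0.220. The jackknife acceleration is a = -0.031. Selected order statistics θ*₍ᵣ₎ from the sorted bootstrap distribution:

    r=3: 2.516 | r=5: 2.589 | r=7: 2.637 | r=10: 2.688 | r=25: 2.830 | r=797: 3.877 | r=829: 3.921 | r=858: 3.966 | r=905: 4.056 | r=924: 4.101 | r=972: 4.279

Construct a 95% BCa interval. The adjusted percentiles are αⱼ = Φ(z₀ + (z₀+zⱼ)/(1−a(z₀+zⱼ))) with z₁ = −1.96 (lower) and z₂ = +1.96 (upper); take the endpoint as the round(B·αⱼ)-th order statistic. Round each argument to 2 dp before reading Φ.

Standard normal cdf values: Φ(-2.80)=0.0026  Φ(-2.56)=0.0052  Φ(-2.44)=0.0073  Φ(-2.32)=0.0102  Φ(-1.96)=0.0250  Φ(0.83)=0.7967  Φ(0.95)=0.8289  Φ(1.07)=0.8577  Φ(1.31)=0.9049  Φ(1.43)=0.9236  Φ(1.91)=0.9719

Lower: z₀ + z₁ = -0.220 + (-1.960) = -2.180; 1 − a(z₀+z₁) = 1 − (-0.031)(-2.180) = 0.9324; argument = -0.220 + (-2.180)/0.9324 = -2.5580 → -2.56.
α₁ = Φ(-2.56) = 0.0052; rank = round(1000 × 0.0052) = 5; θ*₍5₎ = 2.589.
Upper: z₀ + z₂ = 1.740; 1 − a(z₀+z₂) = 1.0539; argument = 1.4309 → 1.43; α₂ = 0.9236; rank = 924; θ*₍924₎ = 4.101.

(2.589, 4.101)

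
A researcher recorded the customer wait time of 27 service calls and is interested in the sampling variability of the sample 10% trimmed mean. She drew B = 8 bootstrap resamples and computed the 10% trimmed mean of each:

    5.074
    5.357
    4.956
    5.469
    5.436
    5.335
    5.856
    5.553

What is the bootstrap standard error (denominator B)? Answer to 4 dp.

SE* = 0.2607

Bootstrap SE is the standard deviation of the 8 replicate 10% trimmed means.
Mean of replicates: (5.074 + 5.357 + 4.956 + 5.469 + 5.436 + 5.335 + 5.856 + 5.553) / 8 = 43.03600 / 8 = 5.37950
Sum of squared deviations: (−0.30550)² + (−0.02250)² + (−0.42350)² + (+0.08950)² + (+0.05650)² + (−0.04450)² + (+0.47650)² + (+0.17350)² = 0.54353
Variance = 0.54353 / 8 = 0.06794
SE* = √0.06794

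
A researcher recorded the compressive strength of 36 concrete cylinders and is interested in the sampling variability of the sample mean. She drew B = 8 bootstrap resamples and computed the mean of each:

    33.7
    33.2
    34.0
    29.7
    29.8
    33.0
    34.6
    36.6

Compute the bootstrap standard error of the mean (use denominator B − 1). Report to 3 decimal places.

SE* = 2.334

Bootstrap SE is the standard deviation of the 8 replicate means.
Mean of replicates: (33.7 + 33.2 + 34.0 + 29.7 + 29.8 + 33.0 + 34.6 + 36.6) / 8 = 264.6000 / 8 = 33.0750
Sum of squared deviations: (+0.6250)² + (+0.1250)² + (+0.9250)² + (−3.3750)² + (−3.2750)² + (−0.0750)² + (+1.5250)² + (+3.5250)² = 38.1350
Variance = 38.1350 / 7 = 5.4479
SE* = √5.4479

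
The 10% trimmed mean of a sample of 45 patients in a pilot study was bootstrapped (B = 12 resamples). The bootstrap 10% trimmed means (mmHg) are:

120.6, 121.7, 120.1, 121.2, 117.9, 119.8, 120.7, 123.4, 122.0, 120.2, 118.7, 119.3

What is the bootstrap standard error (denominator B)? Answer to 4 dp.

Bootstrap SE is the standard deviation of the 12 replicate 10% trimmed means.
Mean of replicates: (120.6 + 121.7 + 120.1 + 121.2 + 117.9 + 119.8 + 120.7 + 123.4 + 122.0 + 120.2 + 118.7 + 119.3) / 12 = 1445.60000 / 12 = 120.46667
Sum of squared deviations: (+0.13333)² + (+1.23333)² + (−0.36667)² + (+0.73333)² + (−2.56667)² + (−0.66667)² + (+0.23333)² + (+2.93333)² + (+1.53333)² + (−0.26667)² + (−1.76667)² + (−1.16667)² = 24.80667
Variance = 24.80667 / 12 = 2.06722
SE* = √2.06722

SE* = 1.4378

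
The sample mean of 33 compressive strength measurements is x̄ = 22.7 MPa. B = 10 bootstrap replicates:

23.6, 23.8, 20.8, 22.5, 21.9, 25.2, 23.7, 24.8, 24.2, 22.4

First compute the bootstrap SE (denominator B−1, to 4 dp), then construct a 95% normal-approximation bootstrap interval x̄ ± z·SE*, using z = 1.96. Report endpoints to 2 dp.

Mean of replicates = 23.2900; sum of squared deviations = 16.8290; SE* = √(16.8290/9) = 1.3674
Margin = 1.96 × 1.3674 = 2.680
Interval: 22.7 ± 2.680

(20.02, 25.38)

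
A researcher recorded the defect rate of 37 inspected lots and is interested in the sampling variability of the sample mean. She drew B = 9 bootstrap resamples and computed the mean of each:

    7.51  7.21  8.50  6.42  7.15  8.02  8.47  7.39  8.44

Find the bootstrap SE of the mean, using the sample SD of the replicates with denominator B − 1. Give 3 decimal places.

SE* = 0.724

Bootstrap SE is the standard deviation of the 9 replicate means.
Mean of replicates: (7.51 + 7.21 + 8.50 + 6.42 + 7.15 + 8.02 + 8.47 + 7.39 + 8.44) / 9 = 69.1100 / 9 = 7.6789
Sum of squared deviations: (−0.1689)² + (−0.4689)² + (+0.8211)² + (−1.2589)² + (−0.5289)² + (+0.3411)² + (+0.7911)² + (−0.2889)² + (+0.7611)² = 4.1921
Variance = 4.1921 / 8 = 0.5240
SE* = √0.5240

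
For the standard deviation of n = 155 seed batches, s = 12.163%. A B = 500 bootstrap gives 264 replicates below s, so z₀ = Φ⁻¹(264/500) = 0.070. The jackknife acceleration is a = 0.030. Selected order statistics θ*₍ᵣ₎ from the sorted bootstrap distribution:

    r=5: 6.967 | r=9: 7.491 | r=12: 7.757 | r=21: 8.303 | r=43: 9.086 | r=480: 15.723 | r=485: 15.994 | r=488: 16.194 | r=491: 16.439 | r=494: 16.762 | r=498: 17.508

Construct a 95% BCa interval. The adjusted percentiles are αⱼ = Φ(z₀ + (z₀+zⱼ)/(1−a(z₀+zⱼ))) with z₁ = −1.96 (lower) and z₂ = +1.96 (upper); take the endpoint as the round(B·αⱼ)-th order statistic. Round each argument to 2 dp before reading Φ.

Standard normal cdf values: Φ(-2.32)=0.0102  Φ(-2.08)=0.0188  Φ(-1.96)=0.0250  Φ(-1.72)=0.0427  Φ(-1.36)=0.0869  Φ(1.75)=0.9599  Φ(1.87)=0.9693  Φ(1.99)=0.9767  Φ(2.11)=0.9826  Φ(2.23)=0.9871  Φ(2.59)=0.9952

(8.303, 16.762)

Lower: z₀ + z₁ = 0.070 + (-1.960) = -1.890; 1 − a(z₀+z₁) = 1 − (0.030)(-1.890) = 1.0567; argument = 0.070 + (-1.890)/1.0567 = -1.7186 → -1.72.
α₁ = Φ(-1.72) = 0.0427; rank = round(500 × 0.0427) = 21; θ*₍21₎ = 8.303.
Upper: z₀ + z₂ = 2.030; 1 − a(z₀+z₂) = 0.9391; argument = 2.2316 → 2.23; α₂ = 0.9871; rank = 494; θ*₍494₎ = 16.762.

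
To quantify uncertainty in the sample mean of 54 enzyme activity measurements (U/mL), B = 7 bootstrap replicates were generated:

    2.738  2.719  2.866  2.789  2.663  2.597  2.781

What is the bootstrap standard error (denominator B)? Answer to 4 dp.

SE* = 0.0817

Bootstrap SE is the standard deviation of the 7 replicate means.
Mean of replicates: (2.738 + 2.719 + 2.866 + 2.789 + 2.663 + 2.597 + 2.781) / 7 = 19.15300 / 7 = 2.73614
Sum of squared deviations: (+0.00186)² + (−0.01714)² + (+0.12986)² + (+0.05286)² + (−0.07314)² + (−0.13914)² + (+0.04486)² = 0.04668
Variance = 0.04668 / 7 = 0.00667
SE* = √0.00667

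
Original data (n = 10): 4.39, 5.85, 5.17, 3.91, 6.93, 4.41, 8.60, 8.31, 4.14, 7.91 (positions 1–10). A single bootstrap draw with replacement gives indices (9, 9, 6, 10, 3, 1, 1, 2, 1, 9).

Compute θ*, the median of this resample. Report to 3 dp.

θ* = 4.390

Resample values: 4.14, 4.14, 4.41, 7.91, 5.17, 4.39, 4.39, 5.85, 4.39, 4.14.
Sorted: 4.14, 4.14, 4.14, 4.39, 4.39, 4.39, 4.41, 5.17, 5.85, 7.91
Median = average of the two middle values = 4.390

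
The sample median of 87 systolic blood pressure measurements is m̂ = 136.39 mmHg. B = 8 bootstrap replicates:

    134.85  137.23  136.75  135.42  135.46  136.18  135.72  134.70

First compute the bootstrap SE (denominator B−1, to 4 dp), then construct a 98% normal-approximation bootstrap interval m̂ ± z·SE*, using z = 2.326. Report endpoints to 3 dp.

(134.334, 138.446)

Mean of replicates = 135.7887; sum of squared deviations = 5.4697; SE* = √(5.4697/7) = 0.8840
Margin = 2.326 × 0.8840 = 2.0562
Interval: 136.39 ± 2.0562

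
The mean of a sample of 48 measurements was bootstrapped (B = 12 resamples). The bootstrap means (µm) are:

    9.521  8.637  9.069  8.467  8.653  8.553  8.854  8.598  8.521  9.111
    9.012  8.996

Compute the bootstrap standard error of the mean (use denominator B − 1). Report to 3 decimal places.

Bootstrap SE is the standard deviation of the 12 replicate means.
Mean of replicates: (9.521 + 8.637 + 9.069 + 8.467 + 8.653 + 8.553 + 8.854 + 8.598 + 8.521 + 9.111 + 9.012 + 8.996) / 12 = 105.9920 / 12 = 8.8327
Sum of squared deviations: (+0.6883)² + (−0.1957)² + (+0.2363)² + (−0.3657)² + (−0.1797)² + (−0.2797)² + (+0.0213)² + (−0.2347)² + (−0.3117)² + (+0.2783)² + (+0.1793)² + (+0.1633)² = 1.1011
Variance = 1.1011 / 11 = 0.1001
SE* = √0.1001

SE* = 0.316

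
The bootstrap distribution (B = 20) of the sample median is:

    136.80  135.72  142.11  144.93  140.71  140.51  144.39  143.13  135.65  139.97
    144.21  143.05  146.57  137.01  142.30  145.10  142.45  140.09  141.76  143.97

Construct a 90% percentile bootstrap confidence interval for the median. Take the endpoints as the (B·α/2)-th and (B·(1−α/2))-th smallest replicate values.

(135.65, 145.10)

Sorted replicates: 135.65, 135.72, 136.80, 137.01, 139.97, 140.09, 140.51, 140.71, 141.76, 142.11, 142.30, 142.45, 143.05, 143.13, 143.97, 144.21, 144.39, 144.93, 145.10, 146.57
α = 0.10; lower rank = 20 × 0.050 = 1; upper rank = 20 × 0.950 = 19.
The 1st smallest replicate is 135.65; the 19th is 145.10.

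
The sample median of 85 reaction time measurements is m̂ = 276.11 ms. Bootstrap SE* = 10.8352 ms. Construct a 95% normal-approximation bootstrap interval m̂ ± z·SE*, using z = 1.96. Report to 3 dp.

Margin = 1.96 × 10.8352 = 21.2370
Interval: 276.11 ± 21.2370

(254.873, 297.347)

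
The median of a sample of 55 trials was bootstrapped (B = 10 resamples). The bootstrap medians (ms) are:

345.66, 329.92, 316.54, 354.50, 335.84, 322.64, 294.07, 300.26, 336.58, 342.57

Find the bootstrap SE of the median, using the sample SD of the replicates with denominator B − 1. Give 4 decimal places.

Bootstrap SE is the standard deviation of the 10 replicate medians.
Mean of replicates: (345.66 + 329.92 + 316.54 + 354.50 + 335.84 + 322.64 + 294.07 + 300.26 + 336.58 + 342.57) / 10 = 3278.58000 / 10 = 327.85800
Sum of squared deviations: (+17.80200)² + (+2.06200)² + (−11.31800)² + (+26.64200)² + (+7.98200)² + (−5.21800)² + (−33.78800)² + (−27.59800)² + (+8.72200)² + (+14.71200)² = 3445.79096
Variance = 3445.79096 / 9 = 382.86566
SE* = √382.86566

SE* = 19.5670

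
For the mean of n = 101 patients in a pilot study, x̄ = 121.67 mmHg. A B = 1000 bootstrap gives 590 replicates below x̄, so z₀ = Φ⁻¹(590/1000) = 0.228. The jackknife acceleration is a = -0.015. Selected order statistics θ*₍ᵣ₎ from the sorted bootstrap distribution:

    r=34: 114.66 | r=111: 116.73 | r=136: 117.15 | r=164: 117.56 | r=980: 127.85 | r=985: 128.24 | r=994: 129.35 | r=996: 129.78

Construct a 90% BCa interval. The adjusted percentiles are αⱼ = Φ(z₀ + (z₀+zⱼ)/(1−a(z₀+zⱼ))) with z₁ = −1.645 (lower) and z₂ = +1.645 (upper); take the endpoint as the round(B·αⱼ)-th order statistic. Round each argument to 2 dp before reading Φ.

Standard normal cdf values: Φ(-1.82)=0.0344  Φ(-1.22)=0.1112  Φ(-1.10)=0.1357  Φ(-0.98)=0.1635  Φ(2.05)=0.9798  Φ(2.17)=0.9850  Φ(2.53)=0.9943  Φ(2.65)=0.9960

(116.73, 127.85)

Lower: z₀ + z₁ = 0.228 + (-1.645) = -1.417; 1 − a(z₀+z₁) = 1 − (-0.015)(-1.417) = 0.9787; argument = 0.228 + (-1.417)/0.9787 = -1.2198 → -1.22.
α₁ = Φ(-1.22) = 0.1112; rank = round(1000 × 0.1112) = 111; θ*₍111₎ = 116.73.
Upper: z₀ + z₂ = 1.873; 1 − a(z₀+z₂) = 1.0281; argument = 2.0498 → 2.05; α₂ = 0.9798; rank = 980; θ*₍980₎ = 127.85.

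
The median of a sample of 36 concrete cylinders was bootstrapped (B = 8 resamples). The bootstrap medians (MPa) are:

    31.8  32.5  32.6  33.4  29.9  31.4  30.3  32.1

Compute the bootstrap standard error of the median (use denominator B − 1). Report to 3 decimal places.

SE* = 1.182

Bootstrap SE is the standard deviation of the 8 replicate medians.
Mean of replicates: (31.8 + 32.5 + 32.6 + 33.4 + 29.9 + 31.4 + 30.3 + 32.1) / 8 = 254.0000 / 8 = 31.7500
Sum of squared deviations: (+0.0500)² + (+0.7500)² + (+0.8500)² + (+1.6500)² + (−1.8500)² + (−0.3500)² + (−1.4500)² + (+0.3500)² = 9.7800
Variance = 9.7800 / 7 = 1.3971
SE* = √1.3971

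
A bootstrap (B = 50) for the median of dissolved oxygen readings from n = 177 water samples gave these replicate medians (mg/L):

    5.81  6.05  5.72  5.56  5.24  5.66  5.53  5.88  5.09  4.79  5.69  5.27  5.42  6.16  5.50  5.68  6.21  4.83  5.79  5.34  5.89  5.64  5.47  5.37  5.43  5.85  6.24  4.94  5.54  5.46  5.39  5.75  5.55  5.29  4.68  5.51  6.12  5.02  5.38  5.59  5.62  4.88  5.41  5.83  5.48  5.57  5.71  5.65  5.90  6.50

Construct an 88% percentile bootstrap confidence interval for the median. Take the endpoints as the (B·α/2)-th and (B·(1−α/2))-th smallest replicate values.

Sorted replicates: 4.68, 4.79, 4.83, 4.88, 4.94, 5.02, 5.09, 5.24, 5.27, 5.29, 5.34, 5.37, 5.38, 5.39, 5.41, 5.42, 5.43, 5.46, 5.47, 5.48, 5.50, 5.51, 5.53, 5.54, 5.55, 5.56, 5.57, 5.59, 5.62, 5.64, 5.65, 5.66, 5.68, 5.69, 5.71, 5.72, 5.75, 5.79, 5.81, 5.83, 5.85, 5.88, 5.89, 5.90, 6.05, 6.12, 6.16, 6.21, 6.24, 6.50
α = 0.12; lower rank = 50 × 0.060 = 3; upper rank = 50 × 0.940 = 47.
The 3rd smallest replicate is 4.83; the 47th is 6.16.

(4.83, 6.16)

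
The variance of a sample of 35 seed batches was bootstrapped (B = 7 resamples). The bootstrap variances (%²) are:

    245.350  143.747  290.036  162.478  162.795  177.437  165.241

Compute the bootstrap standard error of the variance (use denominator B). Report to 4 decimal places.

SE* = 49.9097

Bootstrap SE is the standard deviation of the 7 replicate variances.
Mean of replicates: (245.350 + 143.747 + 290.036 + 162.478 + 162.795 + 177.437 + 165.241) / 7 = 1347.08400 / 7 = 192.44057
Sum of squared deviations: (+52.90943)² + (−48.69357)² + (+97.59543)² + (−29.96257)² + (−29.64557)² + (−15.00357)² + (−27.19957)² = 17436.87864
Variance = 17436.87864 / 7 = 2490.98266
SE* = √2490.98266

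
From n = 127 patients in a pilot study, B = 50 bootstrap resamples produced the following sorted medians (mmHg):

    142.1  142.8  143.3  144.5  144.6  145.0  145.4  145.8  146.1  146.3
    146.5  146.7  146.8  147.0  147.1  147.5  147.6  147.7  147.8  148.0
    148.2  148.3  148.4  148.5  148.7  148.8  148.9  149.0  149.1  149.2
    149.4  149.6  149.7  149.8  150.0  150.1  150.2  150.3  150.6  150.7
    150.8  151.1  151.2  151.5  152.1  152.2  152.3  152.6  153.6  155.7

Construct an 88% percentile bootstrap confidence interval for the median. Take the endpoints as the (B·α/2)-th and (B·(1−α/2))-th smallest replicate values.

(143.3, 152.3)

α = 0.12; lower rank = 50 × 0.060 = 3; upper rank = 50 × 0.940 = 47.
The 3rd smallest replicate is 143.3; the 47th is 152.3.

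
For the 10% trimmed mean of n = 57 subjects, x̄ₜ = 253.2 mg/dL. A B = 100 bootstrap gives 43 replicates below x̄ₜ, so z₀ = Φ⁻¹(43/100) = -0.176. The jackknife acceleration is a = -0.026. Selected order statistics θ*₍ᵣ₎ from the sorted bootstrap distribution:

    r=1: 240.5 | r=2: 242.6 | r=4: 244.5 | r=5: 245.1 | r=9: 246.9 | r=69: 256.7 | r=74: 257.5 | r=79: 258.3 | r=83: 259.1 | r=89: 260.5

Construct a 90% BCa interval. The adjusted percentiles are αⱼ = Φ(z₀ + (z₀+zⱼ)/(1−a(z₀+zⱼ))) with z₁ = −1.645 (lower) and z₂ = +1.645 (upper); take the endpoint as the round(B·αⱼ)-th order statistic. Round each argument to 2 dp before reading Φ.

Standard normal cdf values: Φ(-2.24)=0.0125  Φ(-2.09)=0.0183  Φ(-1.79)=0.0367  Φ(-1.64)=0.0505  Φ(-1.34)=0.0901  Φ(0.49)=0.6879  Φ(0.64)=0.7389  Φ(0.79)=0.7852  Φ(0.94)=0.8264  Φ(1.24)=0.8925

Lower: z₀ + z₁ = -0.176 + (-1.645) = -1.821; 1 − a(z₀+z₁) = 1 − (-0.026)(-1.821) = 0.9527; argument = -0.176 + (-1.821)/0.9527 = -2.0875 → -2.09.
α₁ = Φ(-2.09) = 0.0183; rank = round(100 × 0.0183) = 2; θ*₍2₎ = 242.6.
Upper: z₀ + z₂ = 1.469; 1 − a(z₀+z₂) = 1.0382; argument = 1.2390 → 1.24; α₂ = 0.8925; rank = 89; θ*₍89₎ = 260.5.

(242.6, 260.5)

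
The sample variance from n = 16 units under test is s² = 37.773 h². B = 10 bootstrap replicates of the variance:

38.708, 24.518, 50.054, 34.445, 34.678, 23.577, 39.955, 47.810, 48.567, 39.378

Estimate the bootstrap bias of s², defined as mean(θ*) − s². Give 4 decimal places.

bias = +0.3960

mean(θ*) = (38.708 + 24.518 + 50.054 + 34.445 + 34.678 + 23.577 + 39.955 + 47.810 + 48.567 + 39.378) / 10 = 38.16900
bias = 38.16900 − 37.773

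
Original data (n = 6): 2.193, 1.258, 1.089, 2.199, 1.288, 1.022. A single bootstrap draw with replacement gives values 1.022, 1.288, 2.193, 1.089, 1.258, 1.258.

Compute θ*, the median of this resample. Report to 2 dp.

θ* = 1.26

Sorted: 1.022, 1.089, 1.258, 1.258, 1.288, 2.193
Median = average of the two middle values = 1.26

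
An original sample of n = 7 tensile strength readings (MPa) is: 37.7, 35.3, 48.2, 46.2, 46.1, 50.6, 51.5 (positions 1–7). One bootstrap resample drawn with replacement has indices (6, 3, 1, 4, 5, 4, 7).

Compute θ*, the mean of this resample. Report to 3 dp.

Resample values: 50.6, 48.2, 37.7, 46.2, 46.1, 46.2, 51.5.
Mean = (50.6 + 48.2 + 37.7 + 46.2 + 46.1 + 46.2 + 51.5) / 7 = 326.50 / 7 = 46.643

θ* = 46.643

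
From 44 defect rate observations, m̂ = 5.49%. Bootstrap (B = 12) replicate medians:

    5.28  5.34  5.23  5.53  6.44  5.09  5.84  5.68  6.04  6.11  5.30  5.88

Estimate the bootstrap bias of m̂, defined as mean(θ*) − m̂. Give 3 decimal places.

mean(θ*) = (5.28 + 5.34 + 5.23 + 5.53 + 6.44 + 5.09 + 5.84 + 5.68 + 6.04 + 6.11 + 5.30 + 5.88) / 12 = 5.6467
bias = 5.6467 − 5.49

bias = +0.157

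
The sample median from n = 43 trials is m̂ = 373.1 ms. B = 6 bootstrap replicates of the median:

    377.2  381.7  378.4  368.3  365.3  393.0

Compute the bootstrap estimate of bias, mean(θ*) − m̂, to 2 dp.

bias = +4.22

mean(θ*) = (377.2 + 381.7 + 378.4 + 368.3 + 365.3 + 393.0) / 6 = 377.317
bias = 377.317 − 373.1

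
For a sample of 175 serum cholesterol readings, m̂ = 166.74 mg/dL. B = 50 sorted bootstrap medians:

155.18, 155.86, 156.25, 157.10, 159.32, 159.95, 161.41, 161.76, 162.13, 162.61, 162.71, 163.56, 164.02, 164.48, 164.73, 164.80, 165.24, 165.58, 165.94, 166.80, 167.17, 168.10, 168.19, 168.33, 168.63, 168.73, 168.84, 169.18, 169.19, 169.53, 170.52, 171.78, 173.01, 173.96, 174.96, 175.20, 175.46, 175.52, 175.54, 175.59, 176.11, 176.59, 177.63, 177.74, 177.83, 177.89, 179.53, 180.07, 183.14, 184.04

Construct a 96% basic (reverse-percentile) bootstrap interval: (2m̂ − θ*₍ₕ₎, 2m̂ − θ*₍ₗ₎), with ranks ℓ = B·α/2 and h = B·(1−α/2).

(150.34, 178.30)

Percentile endpoints at ranks 1 and 49: θ*₍1₎ = 155.18, θ*₍49₎ = 183.14.
Basic interval reflects these around m̂:
  lower = 2 × 166.74 − 183.14 = 150.34
  upper = 2 × 166.74 − 155.18 = 178.30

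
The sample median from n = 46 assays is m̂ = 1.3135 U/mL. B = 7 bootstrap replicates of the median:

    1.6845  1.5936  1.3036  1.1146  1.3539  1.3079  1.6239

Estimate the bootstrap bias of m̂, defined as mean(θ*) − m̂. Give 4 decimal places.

mean(θ*) = (1.6845 + 1.5936 + 1.3036 + 1.1146 + 1.3539 + 1.3079 + 1.6239) / 7 = 1.42600
bias = 1.42600 − 1.3135

bias = +0.1125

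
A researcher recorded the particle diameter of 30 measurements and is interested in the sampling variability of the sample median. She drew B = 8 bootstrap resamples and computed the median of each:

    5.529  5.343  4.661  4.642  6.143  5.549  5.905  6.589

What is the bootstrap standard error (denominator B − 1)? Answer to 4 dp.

Bootstrap SE is the standard deviation of the 8 replicate medians.
Mean of replicates: (5.529 + 5.343 + 4.661 + 4.642 + 6.143 + 5.549 + 5.905 + 6.589) / 8 = 44.36100 / 8 = 5.54513
Sum of squared deviations: (−0.01613)² + (−0.20213)² + (−0.88413)² + (−0.90313)² + (+0.59787)² + (+0.00387)² + (+0.35987)² + (+1.04387)² = 3.21508
Variance = 3.21508 / 7 = 0.45930
SE* = √0.45930

SE* = 0.6777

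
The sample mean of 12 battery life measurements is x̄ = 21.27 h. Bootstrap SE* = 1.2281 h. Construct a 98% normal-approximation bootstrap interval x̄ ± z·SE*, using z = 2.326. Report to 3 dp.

Margin = 2.326 × 1.2281 = 2.8566
Interval: 21.27 ± 2.8566

(18.413, 24.127)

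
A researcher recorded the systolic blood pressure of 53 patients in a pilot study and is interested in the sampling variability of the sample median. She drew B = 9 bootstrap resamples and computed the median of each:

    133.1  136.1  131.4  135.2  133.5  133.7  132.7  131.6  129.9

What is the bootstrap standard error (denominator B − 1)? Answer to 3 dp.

SE* = 1.918

Bootstrap SE is the standard deviation of the 9 replicate medians.
Mean of replicates: (133.1 + 136.1 + 131.4 + 135.2 + 133.5 + 133.7 + 132.7 + 131.6 + 129.9) / 9 = 1197.2000 / 9 = 133.0222
Sum of squared deviations: (+0.0778)² + (+3.0778)² + (−1.6222)² + (+2.1778)² + (+0.4778)² + (+0.6778)² + (−0.3222)² + (−1.4222)² + (−3.1222)² = 29.4156
Variance = 29.4156 / 8 = 3.6769
SE* = √3.6769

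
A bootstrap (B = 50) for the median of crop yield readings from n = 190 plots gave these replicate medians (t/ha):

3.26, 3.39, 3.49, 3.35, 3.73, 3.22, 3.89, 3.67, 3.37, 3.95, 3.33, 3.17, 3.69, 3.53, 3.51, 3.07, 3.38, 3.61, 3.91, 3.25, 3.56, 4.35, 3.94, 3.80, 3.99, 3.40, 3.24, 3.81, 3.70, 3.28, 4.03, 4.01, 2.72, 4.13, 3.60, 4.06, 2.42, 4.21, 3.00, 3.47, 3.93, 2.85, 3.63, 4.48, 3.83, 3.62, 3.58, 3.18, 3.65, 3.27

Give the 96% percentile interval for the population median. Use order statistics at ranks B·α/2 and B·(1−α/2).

(2.42, 4.35)

Sorted replicates: 2.42, 2.72, 2.85, 3.00, 3.07, 3.17, 3.18, 3.22, 3.24, 3.25, 3.26, 3.27, 3.28, 3.33, 3.35, 3.37, 3.38, 3.39, 3.40, 3.47, 3.49, 3.51, 3.53, 3.56, 3.58, 3.60, 3.61, 3.62, 3.63, 3.65, 3.67, 3.69, 3.70, 3.73, 3.80, 3.81, 3.83, 3.89, 3.91, 3.93, 3.94, 3.95, 3.99, 4.01, 4.03, 4.06, 4.13, 4.21, 4.35, 4.48
α = 0.04; lower rank = 50 × 0.020 = 1; upper rank = 50 × 0.980 = 49.
The 1st smallest replicate is 2.42; the 49th is 4.35.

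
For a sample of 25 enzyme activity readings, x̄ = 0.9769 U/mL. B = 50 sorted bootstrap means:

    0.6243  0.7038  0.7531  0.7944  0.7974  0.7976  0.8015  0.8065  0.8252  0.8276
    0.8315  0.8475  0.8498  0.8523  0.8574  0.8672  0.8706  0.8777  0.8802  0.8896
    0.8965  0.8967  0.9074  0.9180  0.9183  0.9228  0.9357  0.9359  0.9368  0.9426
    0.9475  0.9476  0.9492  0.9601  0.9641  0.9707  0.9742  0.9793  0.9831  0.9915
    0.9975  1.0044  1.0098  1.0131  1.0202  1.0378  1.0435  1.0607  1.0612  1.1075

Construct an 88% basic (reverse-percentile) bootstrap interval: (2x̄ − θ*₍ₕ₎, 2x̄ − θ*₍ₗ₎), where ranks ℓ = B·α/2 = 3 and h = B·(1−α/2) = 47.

Percentile endpoints at ranks 3 and 47: θ*₍3₎ = 0.7531, θ*₍47₎ = 1.0435.
Basic interval reflects these around x̄:
  lower = 2 × 0.9769 − 1.0435 = 0.9103
  upper = 2 × 0.9769 − 0.7531 = 1.2007

(0.9103, 1.2007)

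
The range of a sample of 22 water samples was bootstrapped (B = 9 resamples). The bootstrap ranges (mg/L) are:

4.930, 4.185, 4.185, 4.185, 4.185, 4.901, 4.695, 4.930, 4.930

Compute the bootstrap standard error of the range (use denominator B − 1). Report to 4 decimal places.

SE* = 0.3720

Bootstrap SE is the standard deviation of the 9 replicate ranges.
Mean of replicates: (4.930 + 4.185 + 4.185 + 4.185 + 4.185 + 4.901 + 4.695 + 4.930 + 4.930) / 9 = 41.12600 / 9 = 4.56956
Sum of squared deviations: (+0.36044)² + (−0.38456)² + (−0.38456)² + (−0.38456)² + (−0.38456)² + (+0.33144)² + (+0.12544)² + (+0.36044)² + (+0.36044)² = 1.10688
Variance = 1.10688 / 8 = 0.13836
SE* = √0.13836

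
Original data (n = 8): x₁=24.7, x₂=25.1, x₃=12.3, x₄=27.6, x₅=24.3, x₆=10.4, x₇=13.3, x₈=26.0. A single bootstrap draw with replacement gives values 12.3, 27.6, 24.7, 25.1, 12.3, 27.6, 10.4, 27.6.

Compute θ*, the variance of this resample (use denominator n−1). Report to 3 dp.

θ* = 60.700

Mean = 20.9500; sum of squared deviations = 424.9000
s² = 424.9000 / 7 = 60.7000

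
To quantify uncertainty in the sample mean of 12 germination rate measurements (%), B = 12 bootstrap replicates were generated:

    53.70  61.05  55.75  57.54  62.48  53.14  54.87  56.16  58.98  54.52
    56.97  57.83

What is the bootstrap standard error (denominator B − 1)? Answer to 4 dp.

Bootstrap SE is the standard deviation of the 12 replicate means.
Mean of replicates: (53.70 + 61.05 + 55.75 + 57.54 + 62.48 + 53.14 + 54.87 + 56.16 + 58.98 + 54.52 + 56.97 + 57.83) / 12 = 682.99000 / 12 = 56.91583
Sum of squared deviations: (−3.21583)² + (+4.13417)² + (−1.16583)² + (+0.62417)² + (+5.56417)² + (−3.77583)² + (−2.04583)² + (−0.75583)² + (+2.06417)² + (−2.39583)² + (+0.05417)² + (+0.91417)² = 89.99469
Variance = 89.99469 / 11 = 8.18134
SE* = √8.18134

SE* = 2.8603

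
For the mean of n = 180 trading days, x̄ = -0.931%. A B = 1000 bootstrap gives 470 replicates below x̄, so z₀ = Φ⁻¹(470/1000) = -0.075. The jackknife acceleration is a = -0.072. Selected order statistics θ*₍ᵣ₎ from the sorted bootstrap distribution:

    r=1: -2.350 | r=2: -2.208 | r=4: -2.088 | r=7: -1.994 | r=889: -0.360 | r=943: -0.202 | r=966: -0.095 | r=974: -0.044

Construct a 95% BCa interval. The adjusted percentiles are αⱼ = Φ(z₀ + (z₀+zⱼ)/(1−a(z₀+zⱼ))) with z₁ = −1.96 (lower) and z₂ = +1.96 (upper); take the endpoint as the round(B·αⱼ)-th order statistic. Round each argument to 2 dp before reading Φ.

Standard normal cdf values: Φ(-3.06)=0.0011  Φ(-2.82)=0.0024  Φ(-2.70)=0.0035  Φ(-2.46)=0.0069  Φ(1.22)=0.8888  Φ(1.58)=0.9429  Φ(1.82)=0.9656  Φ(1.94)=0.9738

(-1.994, -0.202)

Lower: z₀ + z₁ = -0.075 + (-1.960) = -2.035; 1 − a(z₀+z₁) = 1 − (-0.072)(-2.035) = 0.8535; argument = -0.075 + (-2.035)/0.8535 = -2.4594 → -2.46.
α₁ = Φ(-2.46) = 0.0069; rank = round(1000 × 0.0069) = 7; θ*₍7₎ = -1.994.
Upper: z₀ + z₂ = 1.885; 1 − a(z₀+z₂) = 1.1357; argument = 1.5847 → 1.58; α₂ = 0.9429; rank = 943; θ*₍943₎ = -0.202.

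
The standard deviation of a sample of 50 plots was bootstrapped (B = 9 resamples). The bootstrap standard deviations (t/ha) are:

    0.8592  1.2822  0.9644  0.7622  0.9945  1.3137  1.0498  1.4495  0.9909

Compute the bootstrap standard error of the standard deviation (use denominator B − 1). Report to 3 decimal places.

SE* = 0.227

Bootstrap SE is the standard deviation of the 9 replicate standard deviations.
Mean of replicates: (0.8592 + 1.2822 + 0.9644 + 0.7622 + 0.9945 + 1.3137 + 1.0498 + 1.4495 + 0.9909) / 9 = 9.66640 / 9 = 1.07404
Sum of squared deviations: (−0.21484)² + (+0.20816)² + (−0.10964)² + (−0.31184)² + (−0.07954)² + (+0.23966)² + (−0.02424)² + (+0.37546)² + (−0.08314)² = 0.41099
Variance = 0.41099 / 8 = 0.05137
SE* = √0.05137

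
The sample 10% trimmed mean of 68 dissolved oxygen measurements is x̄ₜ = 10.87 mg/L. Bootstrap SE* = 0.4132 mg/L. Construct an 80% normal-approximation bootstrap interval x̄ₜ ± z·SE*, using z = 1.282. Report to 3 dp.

(10.340, 11.400)

Margin = 1.282 × 0.4132 = 0.5297
Interval: 10.87 ± 0.5297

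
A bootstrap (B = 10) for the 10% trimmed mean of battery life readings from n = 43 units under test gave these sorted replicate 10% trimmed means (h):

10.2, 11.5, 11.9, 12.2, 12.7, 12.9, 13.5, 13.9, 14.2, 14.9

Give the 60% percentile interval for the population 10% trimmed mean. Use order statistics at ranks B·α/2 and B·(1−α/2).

(11.5, 13.9)

α = 0.40; lower rank = 10 × 0.200 = 2; upper rank = 10 × 0.800 = 8.
The 2nd smallest replicate is 11.5; the 8th is 13.9.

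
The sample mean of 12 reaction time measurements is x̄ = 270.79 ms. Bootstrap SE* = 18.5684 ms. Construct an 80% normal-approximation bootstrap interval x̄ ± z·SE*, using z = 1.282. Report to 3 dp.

Margin = 1.282 × 18.5684 = 23.8047
Interval: 270.79 ± 23.8047

(246.985, 294.595)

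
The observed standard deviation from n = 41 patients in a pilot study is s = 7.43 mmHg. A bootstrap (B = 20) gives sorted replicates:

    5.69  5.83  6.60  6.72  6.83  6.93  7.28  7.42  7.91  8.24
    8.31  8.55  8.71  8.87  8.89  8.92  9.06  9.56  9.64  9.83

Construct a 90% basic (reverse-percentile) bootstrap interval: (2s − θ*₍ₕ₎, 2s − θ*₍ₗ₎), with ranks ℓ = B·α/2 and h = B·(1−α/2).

Percentile endpoints at ranks 1 and 19: θ*₍1₎ = 5.69, θ*₍19₎ = 9.64.
Basic interval reflects these around s:
  lower = 2 × 7.43 − 9.64 = 5.22
  upper = 2 × 7.43 − 5.69 = 9.17

(5.22, 9.17)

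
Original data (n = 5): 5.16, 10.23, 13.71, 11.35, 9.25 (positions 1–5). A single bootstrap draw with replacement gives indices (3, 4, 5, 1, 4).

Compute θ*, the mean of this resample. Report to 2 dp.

θ* = 10.16

Resample values: 13.71, 11.35, 9.25, 5.16, 11.35.
Mean = (13.71 + 11.35 + 9.25 + 5.16 + 11.35) / 5 = 50.820 / 5 = 10.16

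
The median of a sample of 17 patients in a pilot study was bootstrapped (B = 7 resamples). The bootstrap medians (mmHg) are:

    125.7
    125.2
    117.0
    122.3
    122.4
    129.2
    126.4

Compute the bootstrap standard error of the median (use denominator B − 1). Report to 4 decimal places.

SE* = 3.9067

Bootstrap SE is the standard deviation of the 7 replicate medians.
Mean of replicates: (125.7 + 125.2 + 117.0 + 122.3 + 122.4 + 129.2 + 126.4) / 7 = 868.20000 / 7 = 124.02857
Sum of squared deviations: (+1.67143)² + (+1.17143)² + (−7.02857)² + (−1.72857)² + (−1.62857)² + (+5.17143)² + (+2.37143)² = 91.57429
Variance = 91.57429 / 6 = 15.26238
SE* = √15.26238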